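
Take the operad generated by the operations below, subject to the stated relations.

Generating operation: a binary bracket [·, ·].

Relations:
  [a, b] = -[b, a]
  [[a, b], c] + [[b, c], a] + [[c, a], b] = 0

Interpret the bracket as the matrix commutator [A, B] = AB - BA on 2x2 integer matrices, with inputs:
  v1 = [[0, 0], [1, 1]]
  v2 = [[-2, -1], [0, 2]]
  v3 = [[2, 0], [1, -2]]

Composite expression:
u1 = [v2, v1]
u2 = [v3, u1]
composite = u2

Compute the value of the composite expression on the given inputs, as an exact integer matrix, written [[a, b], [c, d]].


[[1, -4], [-18, -1]]


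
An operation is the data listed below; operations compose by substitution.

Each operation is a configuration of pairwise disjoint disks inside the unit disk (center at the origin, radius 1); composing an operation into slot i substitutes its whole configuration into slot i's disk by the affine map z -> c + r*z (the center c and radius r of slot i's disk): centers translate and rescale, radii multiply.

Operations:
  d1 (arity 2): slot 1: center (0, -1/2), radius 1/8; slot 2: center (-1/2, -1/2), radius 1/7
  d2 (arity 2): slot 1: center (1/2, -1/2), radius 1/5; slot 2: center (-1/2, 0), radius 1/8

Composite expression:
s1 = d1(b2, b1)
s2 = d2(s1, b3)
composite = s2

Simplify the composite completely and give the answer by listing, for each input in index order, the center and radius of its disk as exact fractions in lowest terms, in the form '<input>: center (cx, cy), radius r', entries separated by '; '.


b1: center (2/5, -3/5), radius 1/35; b2: center (1/2, -3/5), radius 1/40; b3: center (-1/2, 0), radius 1/8

Affine substitution under d2: radii multiply and b-centers shift.
for b2, the 2-step affine chain lands on center (1/2, -3/5), radius 1/40
for b1, the 2-step affine chain lands on center (2/5, -3/5), radius 1/35
for b3, the 1-step affine chain lands on center (-1/2, 0), radius 1/8


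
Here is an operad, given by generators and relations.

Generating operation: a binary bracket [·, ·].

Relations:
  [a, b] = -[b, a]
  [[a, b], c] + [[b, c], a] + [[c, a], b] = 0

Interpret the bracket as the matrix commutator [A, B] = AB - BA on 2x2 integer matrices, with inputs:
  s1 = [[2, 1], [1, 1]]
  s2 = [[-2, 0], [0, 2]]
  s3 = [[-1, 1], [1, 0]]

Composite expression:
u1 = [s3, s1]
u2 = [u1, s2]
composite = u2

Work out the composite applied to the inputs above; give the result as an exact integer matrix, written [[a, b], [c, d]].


[[0, -8], [-8, 0]]

[s3, s1] = [[0, -2], [2, 0]]
[[s3, s1], s2] = [[0, -8], [-8, 0]]


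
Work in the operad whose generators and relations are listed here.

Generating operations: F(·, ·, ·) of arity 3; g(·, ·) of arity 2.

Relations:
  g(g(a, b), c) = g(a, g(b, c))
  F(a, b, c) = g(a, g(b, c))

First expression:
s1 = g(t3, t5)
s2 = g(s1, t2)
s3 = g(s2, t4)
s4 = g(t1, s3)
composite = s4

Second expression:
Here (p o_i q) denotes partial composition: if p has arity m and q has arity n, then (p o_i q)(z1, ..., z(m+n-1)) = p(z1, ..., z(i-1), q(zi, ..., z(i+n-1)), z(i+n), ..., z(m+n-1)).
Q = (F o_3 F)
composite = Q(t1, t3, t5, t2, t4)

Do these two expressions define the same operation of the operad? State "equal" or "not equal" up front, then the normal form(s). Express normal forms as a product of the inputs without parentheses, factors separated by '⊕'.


equal; the common form is t1 ⊕ t3 ⊕ t5 ⊕ t2 ⊕ t4

In normal form, the first expression is t1 ⊕ t3 ⊕ t5 ⊕ t2 ⊕ t4
In normal form, the second expression is t1 ⊕ t3 ⊕ t5 ⊕ t2 ⊕ t4
One common form — equal.


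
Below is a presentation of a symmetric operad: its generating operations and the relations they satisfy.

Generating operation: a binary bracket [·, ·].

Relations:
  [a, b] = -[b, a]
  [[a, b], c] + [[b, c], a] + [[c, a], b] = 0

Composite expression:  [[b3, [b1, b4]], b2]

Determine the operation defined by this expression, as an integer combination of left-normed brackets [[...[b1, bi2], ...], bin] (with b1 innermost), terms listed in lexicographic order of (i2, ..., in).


-[[[b1, b4], b3], b2]

Antisymmetry and Jacobi reduce to b1-anchored left-normed brackets.
Composite bracket: [[b3, [b1, b4]], b2]
The bracket unfolds into 8 signed words via [a, b] = ab - ba (2^3 = 8).
The b1-initial words carry the normal form:
  from b1b4b3b2, sign -1: term -[[[b1, b4], b3], b2]


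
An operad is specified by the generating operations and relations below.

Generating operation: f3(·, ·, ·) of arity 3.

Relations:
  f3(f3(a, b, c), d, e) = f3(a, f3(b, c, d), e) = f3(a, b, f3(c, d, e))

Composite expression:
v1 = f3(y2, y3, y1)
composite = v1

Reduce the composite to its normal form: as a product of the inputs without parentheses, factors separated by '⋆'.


y2 ⋆ y3 ⋆ y1

Under associativity of f3, the answer is the y's in reading order.
f3(y2, y3, y1) linearizes to y2 ⋆ y3 ⋆ y1


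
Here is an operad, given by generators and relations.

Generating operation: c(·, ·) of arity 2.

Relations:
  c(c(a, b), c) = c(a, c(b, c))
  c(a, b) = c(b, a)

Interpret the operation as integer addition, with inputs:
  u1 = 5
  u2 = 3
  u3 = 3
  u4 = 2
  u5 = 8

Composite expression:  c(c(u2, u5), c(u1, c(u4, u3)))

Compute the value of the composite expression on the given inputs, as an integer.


21

c(u2, u5) = 11
c(u4, u3) = 5
c(u1, c(u4, u3)) = 10
c(c(u2, u5), c(u1, c(u4, u3))) = 21


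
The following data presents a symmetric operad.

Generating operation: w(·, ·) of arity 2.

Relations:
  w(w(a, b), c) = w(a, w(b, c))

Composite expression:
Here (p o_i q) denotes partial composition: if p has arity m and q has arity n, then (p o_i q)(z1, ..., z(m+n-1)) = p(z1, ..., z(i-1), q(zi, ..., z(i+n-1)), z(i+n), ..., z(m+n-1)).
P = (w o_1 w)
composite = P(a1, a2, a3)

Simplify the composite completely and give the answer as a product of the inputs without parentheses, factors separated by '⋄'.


a1 ⋄ a2 ⋄ a3

The w-tree's shape is irrelevant; the a-reading-order decides.
w(a1, a2) linearizes to a1 ⋄ a2
w(w(a1, a2), a3) linearizes to a1 ⋄ a2 ⋄ a3


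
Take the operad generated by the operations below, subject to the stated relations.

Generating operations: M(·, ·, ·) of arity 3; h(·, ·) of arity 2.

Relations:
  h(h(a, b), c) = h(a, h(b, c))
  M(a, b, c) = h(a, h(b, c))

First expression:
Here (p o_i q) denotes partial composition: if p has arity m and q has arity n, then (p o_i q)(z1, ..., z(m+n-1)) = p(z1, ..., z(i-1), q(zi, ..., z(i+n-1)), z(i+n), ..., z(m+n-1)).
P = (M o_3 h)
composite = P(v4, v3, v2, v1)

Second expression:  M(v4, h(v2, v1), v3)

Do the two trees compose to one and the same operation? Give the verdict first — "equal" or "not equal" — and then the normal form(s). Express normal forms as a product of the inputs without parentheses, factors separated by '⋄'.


The first composite normalizes to v4 ⋄ v3 ⋄ v2 ⋄ v1
The second composite normalizes to v4 ⋄ v2 ⋄ v1 ⋄ v3
The normal forms differ: not equal.

not equal; first: v4 ⋄ v3 ⋄ v2 ⋄ v1; second: v4 ⋄ v2 ⋄ v1 ⋄ v3


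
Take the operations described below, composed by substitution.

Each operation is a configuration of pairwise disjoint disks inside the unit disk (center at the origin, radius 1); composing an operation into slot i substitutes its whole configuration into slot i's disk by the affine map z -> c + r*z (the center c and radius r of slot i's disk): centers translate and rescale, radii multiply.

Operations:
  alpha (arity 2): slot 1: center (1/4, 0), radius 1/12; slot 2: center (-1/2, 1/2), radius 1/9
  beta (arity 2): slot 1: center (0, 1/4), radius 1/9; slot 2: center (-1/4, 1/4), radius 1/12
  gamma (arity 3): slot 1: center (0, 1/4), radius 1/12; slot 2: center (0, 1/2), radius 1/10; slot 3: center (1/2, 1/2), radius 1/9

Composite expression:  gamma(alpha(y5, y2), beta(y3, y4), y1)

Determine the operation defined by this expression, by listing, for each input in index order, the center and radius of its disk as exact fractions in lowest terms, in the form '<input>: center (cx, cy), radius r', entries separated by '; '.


y1: center (1/2, 1/2), radius 1/9; y2: center (-1/24, 7/24), radius 1/108; y3: center (0, 21/40), radius 1/90; y4: center (-1/40, 21/40), radius 1/120; y5: center (1/48, 1/4), radius 1/144

Each y-disk chains the slot maps above it in gamma; radii multiply.
input y5: composing its 2 substitution steps yields center (1/48, 1/4), radius 1/144
input y2: composing its 2 substitution steps yields center (-1/24, 7/24), radius 1/108
input y3: composing its 2 substitution steps yields center (0, 21/40), radius 1/90
input y4: composing its 2 substitution steps yields center (-1/40, 21/40), radius 1/120
input y1: composing its 1 substitution step yields center (1/2, 1/2), radius 1/9


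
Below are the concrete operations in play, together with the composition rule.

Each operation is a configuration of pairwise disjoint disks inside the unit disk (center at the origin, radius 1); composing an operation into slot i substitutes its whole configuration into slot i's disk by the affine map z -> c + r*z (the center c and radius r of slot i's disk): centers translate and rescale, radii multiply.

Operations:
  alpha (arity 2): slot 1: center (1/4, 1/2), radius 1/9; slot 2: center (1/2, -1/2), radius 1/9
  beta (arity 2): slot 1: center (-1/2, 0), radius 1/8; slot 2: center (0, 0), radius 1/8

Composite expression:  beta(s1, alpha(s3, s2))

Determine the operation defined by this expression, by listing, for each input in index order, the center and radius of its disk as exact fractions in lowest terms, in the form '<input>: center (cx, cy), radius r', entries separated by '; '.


Only the slot chain above each s matters under beta; compose those maps.
input s1: composing its 1 substitution step yields center (-1/2, 0), radius 1/8
input s3: composing its 2 substitution steps yields center (1/32, 1/16), radius 1/72
input s2: composing its 2 substitution steps yields center (1/16, -1/16), radius 1/72

s1: center (-1/2, 0), radius 1/8; s2: center (1/16, -1/16), radius 1/72; s3: center (1/32, 1/16), radius 1/72


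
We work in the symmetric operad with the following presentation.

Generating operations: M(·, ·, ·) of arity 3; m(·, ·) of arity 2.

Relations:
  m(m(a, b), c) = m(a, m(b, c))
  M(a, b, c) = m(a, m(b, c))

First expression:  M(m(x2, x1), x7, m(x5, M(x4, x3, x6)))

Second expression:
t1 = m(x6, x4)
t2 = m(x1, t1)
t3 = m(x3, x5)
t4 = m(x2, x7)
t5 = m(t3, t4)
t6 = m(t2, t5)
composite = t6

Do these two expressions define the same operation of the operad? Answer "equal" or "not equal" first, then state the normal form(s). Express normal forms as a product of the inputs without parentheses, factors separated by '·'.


Reducing the first expression gives x2 · x1 · x7 · x5 · x4 · x3 · x6
Reducing the second expression gives x1 · x6 · x4 · x3 · x5 · x2 · x7
Different reductions; not equal.

not equal: they reduce to x2 · x1 · x7 · x5 · x4 · x3 · x6 and x1 · x6 · x4 · x3 · x5 · x2 · x7


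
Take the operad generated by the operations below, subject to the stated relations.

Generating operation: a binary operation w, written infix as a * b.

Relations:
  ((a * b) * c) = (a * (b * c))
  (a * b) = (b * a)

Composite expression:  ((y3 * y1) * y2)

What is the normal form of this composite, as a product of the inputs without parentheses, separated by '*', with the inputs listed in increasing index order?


y1 * y2 * y3


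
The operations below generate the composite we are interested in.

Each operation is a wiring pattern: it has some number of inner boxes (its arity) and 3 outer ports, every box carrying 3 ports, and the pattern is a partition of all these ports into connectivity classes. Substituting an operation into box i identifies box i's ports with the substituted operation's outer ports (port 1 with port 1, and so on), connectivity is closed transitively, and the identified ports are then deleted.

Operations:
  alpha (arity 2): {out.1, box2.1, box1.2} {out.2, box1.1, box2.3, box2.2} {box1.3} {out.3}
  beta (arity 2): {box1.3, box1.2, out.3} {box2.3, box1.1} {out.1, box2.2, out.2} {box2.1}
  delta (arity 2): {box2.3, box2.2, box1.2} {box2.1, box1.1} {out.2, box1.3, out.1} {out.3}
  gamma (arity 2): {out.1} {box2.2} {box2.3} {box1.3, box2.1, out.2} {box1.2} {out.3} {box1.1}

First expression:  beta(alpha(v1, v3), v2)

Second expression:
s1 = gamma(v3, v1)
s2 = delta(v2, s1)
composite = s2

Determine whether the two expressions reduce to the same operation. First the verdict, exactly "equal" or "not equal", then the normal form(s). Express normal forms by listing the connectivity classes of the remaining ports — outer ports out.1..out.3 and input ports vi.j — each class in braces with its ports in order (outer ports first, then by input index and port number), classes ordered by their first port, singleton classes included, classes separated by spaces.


Normal form of the first expression: {out.1, out.2, v2.2} {out.3, v1.1, v3.2, v3.3} {v1.2, v2.3, v3.1} {v1.3} {v2.1}
Normal form of the second expression: {out.1, out.2, v2.3} {out.3} {v1.1, v2.2, v3.3} {v1.2} {v1.3} {v2.1} {v3.1} {v3.2}
No match — not equal.

not equal: they reduce to {out.1, out.2, v2.2} {out.3, v1.1, v3.2, v3.3} {v1.2, v2.3, v3.1} {v1.3} {v2.1} and {out.1, out.2, v2.3} {out.3} {v1.1, v2.2, v3.3} {v1.2} {v1.3} {v2.1} {v3.1} {v3.2}


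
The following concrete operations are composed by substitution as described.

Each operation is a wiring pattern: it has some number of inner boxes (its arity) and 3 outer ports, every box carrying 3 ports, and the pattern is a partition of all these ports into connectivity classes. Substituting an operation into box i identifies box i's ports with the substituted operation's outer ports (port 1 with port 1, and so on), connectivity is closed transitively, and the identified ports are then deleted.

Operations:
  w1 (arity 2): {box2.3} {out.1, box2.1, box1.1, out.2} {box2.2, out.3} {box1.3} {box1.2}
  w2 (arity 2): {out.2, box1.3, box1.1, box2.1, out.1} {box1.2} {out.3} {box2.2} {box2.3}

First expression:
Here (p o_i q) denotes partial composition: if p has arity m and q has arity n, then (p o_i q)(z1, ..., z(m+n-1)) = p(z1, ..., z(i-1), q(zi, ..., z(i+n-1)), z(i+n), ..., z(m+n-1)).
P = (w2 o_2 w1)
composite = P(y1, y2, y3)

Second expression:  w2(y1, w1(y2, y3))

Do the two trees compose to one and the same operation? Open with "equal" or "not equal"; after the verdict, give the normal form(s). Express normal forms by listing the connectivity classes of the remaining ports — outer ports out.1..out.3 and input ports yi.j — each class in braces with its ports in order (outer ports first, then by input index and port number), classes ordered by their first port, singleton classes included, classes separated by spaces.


Normal form of the first expression: {out.1, out.2, y1.1, y1.3, y2.1, y3.1} {out.3} {y1.2} {y2.2} {y2.3} {y3.2} {y3.3}
Normal form of the second expression: {out.1, out.2, y1.1, y1.3, y2.1, y3.1} {out.3} {y1.2} {y2.2} {y2.3} {y3.2} {y3.3}
One common form — equal.

equal — both sides give {out.1, out.2, y1.1, y1.3, y2.1, y3.1} {out.3} {y1.2} {y2.2} {y2.3} {y3.2} {y3.3}


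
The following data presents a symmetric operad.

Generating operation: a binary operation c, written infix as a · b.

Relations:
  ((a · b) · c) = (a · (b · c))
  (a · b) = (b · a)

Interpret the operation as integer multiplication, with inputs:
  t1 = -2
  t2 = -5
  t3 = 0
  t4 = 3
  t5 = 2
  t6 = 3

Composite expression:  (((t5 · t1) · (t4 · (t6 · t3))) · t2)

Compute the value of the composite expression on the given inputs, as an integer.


0

(t5 · t1) = -4
(t6 · t3) = 0
(t4 · (t6 · t3)) = 0
((t5 · t1) · (t4 · (t6 · t3))) = 0
(((t5 · t1) · (t4 · (t6 · t3))) · t2) = 0


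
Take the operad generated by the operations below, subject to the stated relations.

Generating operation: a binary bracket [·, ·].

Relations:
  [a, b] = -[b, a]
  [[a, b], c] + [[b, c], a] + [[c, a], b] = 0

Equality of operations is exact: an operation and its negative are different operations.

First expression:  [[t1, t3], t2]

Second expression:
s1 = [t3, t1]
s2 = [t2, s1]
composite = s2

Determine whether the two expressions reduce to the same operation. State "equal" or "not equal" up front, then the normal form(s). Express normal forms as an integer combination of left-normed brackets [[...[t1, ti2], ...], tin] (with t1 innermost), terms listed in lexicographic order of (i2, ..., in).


The first composite normalizes to [[t1, t3], t2]
The second composite normalizes to [[t1, t3], t2]
One common form — equal.

equal — both sides give [[t1, t3], t2]


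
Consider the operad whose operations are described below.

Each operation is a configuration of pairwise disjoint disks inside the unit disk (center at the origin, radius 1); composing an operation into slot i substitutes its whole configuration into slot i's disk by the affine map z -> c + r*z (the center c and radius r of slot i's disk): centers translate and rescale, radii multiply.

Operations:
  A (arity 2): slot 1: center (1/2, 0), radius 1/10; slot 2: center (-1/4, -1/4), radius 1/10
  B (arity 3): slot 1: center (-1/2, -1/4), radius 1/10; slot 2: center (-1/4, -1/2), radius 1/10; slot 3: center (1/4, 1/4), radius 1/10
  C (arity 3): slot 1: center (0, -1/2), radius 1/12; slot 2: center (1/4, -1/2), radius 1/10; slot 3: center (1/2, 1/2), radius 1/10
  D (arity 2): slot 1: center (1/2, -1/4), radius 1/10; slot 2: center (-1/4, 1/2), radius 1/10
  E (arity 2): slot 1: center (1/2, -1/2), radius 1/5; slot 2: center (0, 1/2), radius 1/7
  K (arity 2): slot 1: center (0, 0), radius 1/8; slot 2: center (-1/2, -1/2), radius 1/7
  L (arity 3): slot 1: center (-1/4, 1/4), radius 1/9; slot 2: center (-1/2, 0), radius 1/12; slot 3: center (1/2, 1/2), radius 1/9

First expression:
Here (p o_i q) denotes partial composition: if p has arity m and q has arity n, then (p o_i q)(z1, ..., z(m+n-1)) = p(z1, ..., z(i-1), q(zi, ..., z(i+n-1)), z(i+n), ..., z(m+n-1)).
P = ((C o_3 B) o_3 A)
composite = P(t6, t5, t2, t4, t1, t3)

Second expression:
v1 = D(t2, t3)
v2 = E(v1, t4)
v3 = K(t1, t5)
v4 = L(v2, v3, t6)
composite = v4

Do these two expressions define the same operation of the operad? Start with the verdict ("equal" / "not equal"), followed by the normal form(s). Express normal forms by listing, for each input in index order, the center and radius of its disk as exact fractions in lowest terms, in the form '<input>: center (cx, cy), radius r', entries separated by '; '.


The first expression reduces to t1: center (19/40, 9/20), radius 1/100; t2: center (91/200, 19/40), radius 1/1000; t3: center (21/40, 21/40), radius 1/100; t4: center (179/400, 189/400), radius 1/1000; t5: center (1/4, -1/2), radius 1/10; t6: center (0, -1/2), radius 1/12
The second expression reduces to t1: center (-1/2, 0), radius 1/96; t2: center (-11/60, 17/90), radius 1/450; t3: center (-1/5, 37/180), radius 1/450; t4: center (-1/4, 11/36), radius 1/63; t5: center (-13/24, -1/24), radius 1/84; t6: center (1/2, 1/2), radius 1/9
They disagree, so not equal.

not equal; first: t1: center (19/40, 9/20), radius 1/100; t2: center (91/200, 19/40), radius 1/1000; t3: center (21/40, 21/40), radius 1/100; t4: center (179/400, 189/400), radius 1/1000; t5: center (1/4, -1/2), radius 1/10; t6: center (0, -1/2), radius 1/12; second: t1: center (-1/2, 0), radius 1/96; t2: center (-11/60, 17/90), radius 1/450; t3: center (-1/5, 37/180), radius 1/450; t4: center (-1/4, 11/36), radius 1/63; t5: center (-13/24, -1/24), radius 1/84; t6: center (1/2, 1/2), radius 1/9


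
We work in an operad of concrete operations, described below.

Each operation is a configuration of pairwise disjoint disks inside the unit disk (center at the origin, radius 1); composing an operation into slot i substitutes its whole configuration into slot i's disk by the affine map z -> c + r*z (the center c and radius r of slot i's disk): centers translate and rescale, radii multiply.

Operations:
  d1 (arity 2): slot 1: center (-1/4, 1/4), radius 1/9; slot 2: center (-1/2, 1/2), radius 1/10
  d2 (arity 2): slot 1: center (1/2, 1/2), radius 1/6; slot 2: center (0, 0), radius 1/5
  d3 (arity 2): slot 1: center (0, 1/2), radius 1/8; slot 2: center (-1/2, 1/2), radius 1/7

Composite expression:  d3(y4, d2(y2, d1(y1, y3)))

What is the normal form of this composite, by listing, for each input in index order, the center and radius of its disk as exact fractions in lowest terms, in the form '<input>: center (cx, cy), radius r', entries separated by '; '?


Nesting under d3 composes maps z -> c + r*z down each y-path.
input y4: applying the 1 nested substitution gives center (0, 1/2), radius 1/8
input y2: applying the 2 nested substitutions gives center (-3/7, 4/7), radius 1/42
input y1: applying the 3 nested substitutions gives center (-71/140, 71/140), radius 1/315
input y3: applying the 3 nested substitutions gives center (-18/35, 18/35), radius 1/350

y1: center (-71/140, 71/140), radius 1/315; y2: center (-3/7, 4/7), radius 1/42; y3: center (-18/35, 18/35), radius 1/350; y4: center (0, 1/2), radius 1/8


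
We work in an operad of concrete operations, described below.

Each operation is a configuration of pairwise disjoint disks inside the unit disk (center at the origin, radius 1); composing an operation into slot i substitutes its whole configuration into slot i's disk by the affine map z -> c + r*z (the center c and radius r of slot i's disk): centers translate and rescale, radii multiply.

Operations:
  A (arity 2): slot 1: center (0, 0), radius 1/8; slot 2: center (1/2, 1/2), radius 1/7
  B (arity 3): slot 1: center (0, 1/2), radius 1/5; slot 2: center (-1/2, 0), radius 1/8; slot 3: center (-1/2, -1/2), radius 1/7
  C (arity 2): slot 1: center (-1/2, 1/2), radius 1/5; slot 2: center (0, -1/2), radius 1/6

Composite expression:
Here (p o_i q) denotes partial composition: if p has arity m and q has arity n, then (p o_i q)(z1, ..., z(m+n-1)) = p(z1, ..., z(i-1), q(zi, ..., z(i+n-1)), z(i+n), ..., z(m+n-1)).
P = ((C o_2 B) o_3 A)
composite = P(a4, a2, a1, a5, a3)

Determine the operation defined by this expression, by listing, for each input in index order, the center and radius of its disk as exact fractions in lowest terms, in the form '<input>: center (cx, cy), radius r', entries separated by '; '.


a1: center (-1/12, -1/2), radius 1/384; a2: center (0, -5/12), radius 1/30; a3: center (-1/12, -7/12), radius 1/42; a4: center (-1/2, 1/2), radius 1/5; a5: center (-7/96, -47/96), radius 1/336

Follow each a-input down from C: c' goes to c + r*c', radius to r*r'.
input a4: composing its 1 substitution step yields center (-1/2, 1/2), radius 1/5
input a2: composing its 2 substitution steps yields center (0, -5/12), radius 1/30
input a1: composing its 3 substitution steps yields center (-1/12, -1/2), radius 1/384
input a5: composing its 3 substitution steps yields center (-7/96, -47/96), radius 1/336
input a3: composing its 2 substitution steps yields center (-1/12, -7/12), radius 1/42


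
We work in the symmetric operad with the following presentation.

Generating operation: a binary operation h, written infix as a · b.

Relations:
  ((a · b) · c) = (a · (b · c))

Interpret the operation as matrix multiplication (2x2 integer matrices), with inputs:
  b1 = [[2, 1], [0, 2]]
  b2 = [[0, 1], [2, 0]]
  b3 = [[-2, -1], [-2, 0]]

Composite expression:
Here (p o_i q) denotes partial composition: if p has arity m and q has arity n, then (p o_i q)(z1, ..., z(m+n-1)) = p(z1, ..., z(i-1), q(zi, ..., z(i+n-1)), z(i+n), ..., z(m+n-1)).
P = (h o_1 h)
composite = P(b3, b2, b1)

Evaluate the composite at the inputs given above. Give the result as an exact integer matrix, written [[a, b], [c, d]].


(b3 · b2) = [[-2, -2], [0, -2]]
((b3 · b2) · b1) = [[-4, -6], [0, -4]]

[[-4, -6], [0, -4]]


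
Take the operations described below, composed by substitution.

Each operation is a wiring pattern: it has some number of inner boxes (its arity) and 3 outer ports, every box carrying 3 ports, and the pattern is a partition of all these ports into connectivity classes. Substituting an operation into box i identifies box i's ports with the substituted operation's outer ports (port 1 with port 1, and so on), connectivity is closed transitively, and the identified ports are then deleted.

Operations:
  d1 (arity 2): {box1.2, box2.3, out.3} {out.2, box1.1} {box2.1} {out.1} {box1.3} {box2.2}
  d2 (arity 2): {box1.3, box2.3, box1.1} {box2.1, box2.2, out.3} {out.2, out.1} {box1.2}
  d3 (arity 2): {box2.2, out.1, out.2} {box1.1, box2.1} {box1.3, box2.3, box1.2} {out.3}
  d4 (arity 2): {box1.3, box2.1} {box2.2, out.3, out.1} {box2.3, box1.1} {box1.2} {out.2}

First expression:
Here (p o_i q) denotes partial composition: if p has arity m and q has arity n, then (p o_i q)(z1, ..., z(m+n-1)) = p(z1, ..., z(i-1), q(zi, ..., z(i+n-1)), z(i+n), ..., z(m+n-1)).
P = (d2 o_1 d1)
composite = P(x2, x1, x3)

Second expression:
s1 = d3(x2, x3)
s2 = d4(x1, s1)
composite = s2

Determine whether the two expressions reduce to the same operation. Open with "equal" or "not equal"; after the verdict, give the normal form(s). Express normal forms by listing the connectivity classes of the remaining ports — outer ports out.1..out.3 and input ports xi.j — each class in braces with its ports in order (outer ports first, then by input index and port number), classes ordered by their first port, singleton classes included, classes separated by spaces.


not equal; the first gives {out.1, out.2} {out.3, x3.1, x3.2} {x1.1} {x1.2} {x1.3, x2.2, x3.3} {x2.1} {x2.3} and the second {out.1, out.3, x1.3, x3.2} {out.2} {x1.1} {x1.2} {x2.1, x3.1} {x2.2, x2.3, x3.3}


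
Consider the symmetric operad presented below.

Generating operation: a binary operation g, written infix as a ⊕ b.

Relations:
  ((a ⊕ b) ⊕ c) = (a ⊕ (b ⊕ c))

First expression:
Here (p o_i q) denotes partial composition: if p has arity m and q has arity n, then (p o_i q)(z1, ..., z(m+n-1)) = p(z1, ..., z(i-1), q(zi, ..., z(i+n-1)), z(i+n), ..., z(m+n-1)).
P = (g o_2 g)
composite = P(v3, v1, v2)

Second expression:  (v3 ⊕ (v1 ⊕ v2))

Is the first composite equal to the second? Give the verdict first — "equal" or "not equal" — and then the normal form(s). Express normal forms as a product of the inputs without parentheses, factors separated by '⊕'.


equal — both sides give v3 ⊕ v1 ⊕ v2

The first expression reduces to v3 ⊕ v1 ⊕ v2
The second expression reduces to v3 ⊕ v1 ⊕ v2
Same normal form: equal.


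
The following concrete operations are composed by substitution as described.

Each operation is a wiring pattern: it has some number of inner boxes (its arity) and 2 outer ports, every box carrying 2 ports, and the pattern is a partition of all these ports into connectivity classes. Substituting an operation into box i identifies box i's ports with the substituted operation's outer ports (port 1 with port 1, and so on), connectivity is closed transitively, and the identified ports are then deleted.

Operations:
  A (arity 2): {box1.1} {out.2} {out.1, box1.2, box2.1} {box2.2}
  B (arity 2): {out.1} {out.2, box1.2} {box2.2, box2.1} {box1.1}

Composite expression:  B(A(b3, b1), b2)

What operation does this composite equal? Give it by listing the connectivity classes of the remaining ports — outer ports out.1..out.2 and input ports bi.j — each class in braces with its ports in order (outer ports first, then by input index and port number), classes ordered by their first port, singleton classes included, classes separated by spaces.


{out.1} {out.2} {b1.1, b3.2} {b1.2} {b2.1, b2.2} {b3.1}

Reachability decides: close wires over B-identified ports.
stage A: inputs (b3, b1), connectivity {out.1, b1.1, b3.2} {out.2} {b1.2} {b3.1}, out.j its boundary
stage B: inputs (b3, b1, b2), connectivity {out.1} {out.2} {b1.1, b3.2} {b1.2} {b2.1, b2.2} {b3.1}, out.j its boundary


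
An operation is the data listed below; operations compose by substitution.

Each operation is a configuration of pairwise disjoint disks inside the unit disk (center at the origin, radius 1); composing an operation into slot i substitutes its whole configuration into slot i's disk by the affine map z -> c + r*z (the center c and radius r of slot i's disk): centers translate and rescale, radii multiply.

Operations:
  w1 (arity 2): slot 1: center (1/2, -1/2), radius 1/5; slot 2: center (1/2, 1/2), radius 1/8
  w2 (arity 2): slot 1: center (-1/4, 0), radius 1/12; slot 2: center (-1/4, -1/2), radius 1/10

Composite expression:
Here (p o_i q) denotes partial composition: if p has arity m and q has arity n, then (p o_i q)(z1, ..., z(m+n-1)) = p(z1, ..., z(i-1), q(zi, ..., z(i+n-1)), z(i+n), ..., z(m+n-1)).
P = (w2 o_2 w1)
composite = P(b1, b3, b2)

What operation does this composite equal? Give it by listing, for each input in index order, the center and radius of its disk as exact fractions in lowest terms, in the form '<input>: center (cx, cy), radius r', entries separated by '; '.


b1: center (-1/4, 0), radius 1/12; b2: center (-1/5, -9/20), radius 1/80; b3: center (-1/5, -11/20), radius 1/50

Nesting under w2 composes maps z -> c + r*z down each b-path.
b1: after 1 affine step, its disk has center (-1/4, 0), radius 1/12
b3: after 2 affine steps, its disk has center (-1/5, -11/20), radius 1/50
b2: after 2 affine steps, its disk has center (-1/5, -9/20), radius 1/80


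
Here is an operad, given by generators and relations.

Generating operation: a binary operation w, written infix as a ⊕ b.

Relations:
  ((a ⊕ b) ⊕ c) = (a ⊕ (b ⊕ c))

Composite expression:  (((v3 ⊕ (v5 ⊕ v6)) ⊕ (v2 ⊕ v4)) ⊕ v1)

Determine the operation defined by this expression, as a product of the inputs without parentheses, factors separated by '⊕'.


v3 ⊕ v5 ⊕ v6 ⊕ v2 ⊕ v4 ⊕ v1

Key point: w is associative — brackets drop, the v-order remains.
(v5 ⊕ v6) unparenthesizes to v5 ⊕ v6
(v3 ⊕ (v5 ⊕ v6)) unparenthesizes to v3 ⊕ v5 ⊕ v6
(v2 ⊕ v4) unparenthesizes to v2 ⊕ v4
((v3 ⊕ (v5 ⊕ v6)) ⊕ (v2 ⊕ v4)) unparenthesizes to v3 ⊕ v5 ⊕ v6 ⊕ v2 ⊕ v4
(((v3 ⊕ (v5 ⊕ v6)) ⊕ (v2 ⊕ v4)) ⊕ v1) unparenthesizes to v3 ⊕ v5 ⊕ v6 ⊕ v2 ⊕ v4 ⊕ v1


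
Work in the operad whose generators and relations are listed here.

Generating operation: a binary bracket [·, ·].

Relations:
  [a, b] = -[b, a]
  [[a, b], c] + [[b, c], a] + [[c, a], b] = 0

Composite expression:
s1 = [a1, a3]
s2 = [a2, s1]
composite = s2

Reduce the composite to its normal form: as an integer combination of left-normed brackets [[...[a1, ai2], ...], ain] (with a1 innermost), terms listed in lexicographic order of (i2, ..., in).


-[[a1, a3], a2]


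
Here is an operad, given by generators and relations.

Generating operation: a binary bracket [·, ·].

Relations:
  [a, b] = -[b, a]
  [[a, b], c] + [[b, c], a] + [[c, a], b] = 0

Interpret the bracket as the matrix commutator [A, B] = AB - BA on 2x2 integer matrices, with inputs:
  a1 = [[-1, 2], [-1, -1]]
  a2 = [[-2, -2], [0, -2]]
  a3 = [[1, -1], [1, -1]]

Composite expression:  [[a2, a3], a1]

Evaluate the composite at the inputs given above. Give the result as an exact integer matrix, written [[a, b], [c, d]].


[a2, a3] = [[-2, 4], [0, 2]]
[[a2, a3], a1] = [[-4, -8], [-4, 4]]

[[-4, -8], [-4, 4]]


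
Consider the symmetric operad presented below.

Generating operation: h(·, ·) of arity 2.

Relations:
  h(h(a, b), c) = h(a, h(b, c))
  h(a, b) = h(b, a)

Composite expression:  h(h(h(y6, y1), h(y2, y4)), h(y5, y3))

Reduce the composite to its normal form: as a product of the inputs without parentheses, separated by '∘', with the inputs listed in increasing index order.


y1 ∘ y2 ∘ y3 ∘ y4 ∘ y5 ∘ y6


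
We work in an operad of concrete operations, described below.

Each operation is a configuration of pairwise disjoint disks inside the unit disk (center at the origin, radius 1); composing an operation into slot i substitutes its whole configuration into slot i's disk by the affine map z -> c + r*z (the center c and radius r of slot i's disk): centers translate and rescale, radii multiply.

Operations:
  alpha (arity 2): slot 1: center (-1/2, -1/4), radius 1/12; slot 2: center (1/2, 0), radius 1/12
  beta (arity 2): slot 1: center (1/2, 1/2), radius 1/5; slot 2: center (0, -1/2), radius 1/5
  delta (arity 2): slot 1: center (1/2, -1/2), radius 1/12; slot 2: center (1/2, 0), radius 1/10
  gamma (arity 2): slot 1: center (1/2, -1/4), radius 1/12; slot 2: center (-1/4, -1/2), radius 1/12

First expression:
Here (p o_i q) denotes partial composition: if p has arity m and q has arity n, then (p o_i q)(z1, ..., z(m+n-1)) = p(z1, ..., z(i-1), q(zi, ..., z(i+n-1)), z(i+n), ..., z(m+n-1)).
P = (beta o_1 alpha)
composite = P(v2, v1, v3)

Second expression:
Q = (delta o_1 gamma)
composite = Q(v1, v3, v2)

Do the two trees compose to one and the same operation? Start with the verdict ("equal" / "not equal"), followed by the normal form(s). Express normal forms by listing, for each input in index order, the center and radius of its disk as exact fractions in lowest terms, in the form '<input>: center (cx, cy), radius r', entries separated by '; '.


not equal — first v1: center (3/5, 1/2), radius 1/60; v2: center (2/5, 9/20), radius 1/60; v3: center (0, -1/2), radius 1/5, second v1: center (13/24, -25/48), radius 1/144; v2: center (1/2, 0), radius 1/10; v3: center (23/48, -13/24), radius 1/144

In normal form, the first expression is v1: center (3/5, 1/2), radius 1/60; v2: center (2/5, 9/20), radius 1/60; v3: center (0, -1/2), radius 1/5
In normal form, the second expression is v1: center (13/24, -25/48), radius 1/144; v2: center (1/2, 0), radius 1/10; v3: center (23/48, -13/24), radius 1/144
The normal forms differ: not equal.


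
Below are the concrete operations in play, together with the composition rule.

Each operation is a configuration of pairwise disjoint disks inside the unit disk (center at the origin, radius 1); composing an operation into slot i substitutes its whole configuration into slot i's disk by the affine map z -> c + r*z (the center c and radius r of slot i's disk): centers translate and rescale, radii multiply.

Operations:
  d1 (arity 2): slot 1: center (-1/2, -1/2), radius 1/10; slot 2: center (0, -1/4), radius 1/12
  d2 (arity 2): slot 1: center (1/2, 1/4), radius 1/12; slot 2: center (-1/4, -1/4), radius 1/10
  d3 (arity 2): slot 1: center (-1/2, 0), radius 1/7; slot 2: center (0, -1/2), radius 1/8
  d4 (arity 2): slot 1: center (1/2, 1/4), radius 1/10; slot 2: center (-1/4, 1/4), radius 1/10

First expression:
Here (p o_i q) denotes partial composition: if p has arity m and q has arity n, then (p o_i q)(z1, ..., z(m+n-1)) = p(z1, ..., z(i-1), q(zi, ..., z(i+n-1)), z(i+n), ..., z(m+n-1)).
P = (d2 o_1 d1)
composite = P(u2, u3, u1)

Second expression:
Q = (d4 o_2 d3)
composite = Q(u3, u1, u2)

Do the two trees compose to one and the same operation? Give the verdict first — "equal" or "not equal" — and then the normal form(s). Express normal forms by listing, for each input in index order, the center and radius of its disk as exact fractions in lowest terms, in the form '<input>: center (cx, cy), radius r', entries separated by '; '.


not equal: they reduce to u1: center (-1/4, -1/4), radius 1/10; u2: center (11/24, 5/24), radius 1/120; u3: center (1/2, 11/48), radius 1/144 and u1: center (-3/10, 1/4), radius 1/70; u2: center (-1/4, 1/5), radius 1/80; u3: center (1/2, 1/4), radius 1/10


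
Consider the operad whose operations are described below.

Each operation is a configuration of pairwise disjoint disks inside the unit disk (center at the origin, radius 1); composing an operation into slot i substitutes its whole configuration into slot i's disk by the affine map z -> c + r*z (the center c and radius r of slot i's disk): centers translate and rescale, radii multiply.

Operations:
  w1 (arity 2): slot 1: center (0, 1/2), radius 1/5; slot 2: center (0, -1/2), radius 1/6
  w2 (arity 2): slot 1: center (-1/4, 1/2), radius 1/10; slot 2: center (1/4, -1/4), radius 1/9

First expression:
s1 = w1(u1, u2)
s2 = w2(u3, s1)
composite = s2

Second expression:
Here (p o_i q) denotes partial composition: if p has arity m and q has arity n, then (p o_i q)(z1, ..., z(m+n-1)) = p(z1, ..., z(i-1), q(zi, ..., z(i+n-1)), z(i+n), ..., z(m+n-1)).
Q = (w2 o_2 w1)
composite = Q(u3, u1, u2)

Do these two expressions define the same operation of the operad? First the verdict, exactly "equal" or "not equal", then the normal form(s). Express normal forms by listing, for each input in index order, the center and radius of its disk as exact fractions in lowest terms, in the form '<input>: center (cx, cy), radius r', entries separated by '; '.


The first expression reduces to u1: center (1/4, -7/36), radius 1/45; u2: center (1/4, -11/36), radius 1/54; u3: center (-1/4, 1/2), radius 1/10
The second expression reduces to u1: center (1/4, -7/36), radius 1/45; u2: center (1/4, -11/36), radius 1/54; u3: center (-1/4, 1/2), radius 1/10
Both agree, so they are equal.

equal — both sides give u1: center (1/4, -7/36), radius 1/45; u2: center (1/4, -11/36), radius 1/54; u3: center (-1/4, 1/2), radius 1/10


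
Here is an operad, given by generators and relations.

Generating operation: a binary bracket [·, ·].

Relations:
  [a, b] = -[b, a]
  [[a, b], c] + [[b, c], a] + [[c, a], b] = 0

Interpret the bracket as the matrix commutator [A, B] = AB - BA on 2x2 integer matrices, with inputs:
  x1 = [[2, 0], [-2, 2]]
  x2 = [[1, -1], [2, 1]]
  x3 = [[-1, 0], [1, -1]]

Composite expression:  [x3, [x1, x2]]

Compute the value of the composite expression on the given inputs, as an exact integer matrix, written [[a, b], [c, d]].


[x1, x2] = [[-2, 0], [0, 2]]
[x3, [x1, x2]] = [[0, 0], [-4, 0]]

[[0, 0], [-4, 0]]


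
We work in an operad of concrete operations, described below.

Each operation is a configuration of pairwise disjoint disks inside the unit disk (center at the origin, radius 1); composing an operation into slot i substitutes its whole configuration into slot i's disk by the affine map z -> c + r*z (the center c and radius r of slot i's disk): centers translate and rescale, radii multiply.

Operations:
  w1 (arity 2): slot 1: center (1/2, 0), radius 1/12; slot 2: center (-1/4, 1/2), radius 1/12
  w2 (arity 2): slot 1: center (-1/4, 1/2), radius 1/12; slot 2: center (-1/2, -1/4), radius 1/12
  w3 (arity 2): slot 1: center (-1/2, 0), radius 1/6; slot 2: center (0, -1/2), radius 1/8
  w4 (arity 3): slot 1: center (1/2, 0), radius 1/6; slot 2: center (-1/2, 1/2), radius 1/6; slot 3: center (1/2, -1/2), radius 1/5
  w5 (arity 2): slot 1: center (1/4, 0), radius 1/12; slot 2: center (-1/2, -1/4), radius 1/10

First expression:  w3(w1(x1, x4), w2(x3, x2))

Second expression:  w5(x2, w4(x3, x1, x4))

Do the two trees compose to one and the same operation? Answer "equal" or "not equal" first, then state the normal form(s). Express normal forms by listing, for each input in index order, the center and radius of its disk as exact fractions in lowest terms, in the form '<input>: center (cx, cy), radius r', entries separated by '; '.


The first expression reduces to x1: center (-5/12, 0), radius 1/72; x2: center (-1/16, -17/32), radius 1/96; x3: center (-1/32, -7/16), radius 1/96; x4: center (-13/24, 1/12), radius 1/72
The second expression reduces to x1: center (-11/20, -1/5), radius 1/60; x2: center (1/4, 0), radius 1/12; x3: center (-9/20, -1/4), radius 1/60; x4: center (-9/20, -3/10), radius 1/50
The normal forms differ: not equal.

not equal — first x1: center (-5/12, 0), radius 1/72; x2: center (-1/16, -17/32), radius 1/96; x3: center (-1/32, -7/16), radius 1/96; x4: center (-13/24, 1/12), radius 1/72, second x1: center (-11/20, -1/5), radius 1/60; x2: center (1/4, 0), radius 1/12; x3: center (-9/20, -1/4), radius 1/60; x4: center (-9/20, -3/10), radius 1/50


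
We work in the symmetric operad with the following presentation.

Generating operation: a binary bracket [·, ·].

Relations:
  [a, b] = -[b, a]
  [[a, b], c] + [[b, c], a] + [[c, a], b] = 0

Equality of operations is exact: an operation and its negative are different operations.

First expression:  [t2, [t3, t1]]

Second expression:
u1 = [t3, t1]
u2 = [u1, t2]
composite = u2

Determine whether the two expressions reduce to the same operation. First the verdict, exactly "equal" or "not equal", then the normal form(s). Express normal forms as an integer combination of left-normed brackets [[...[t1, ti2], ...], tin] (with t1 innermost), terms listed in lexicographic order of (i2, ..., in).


not equal; first: [[t1, t3], t2]; second: -[[t1, t3], t2]

In normal form, the first expression is [[t1, t3], t2]
In normal form, the second expression is -[[t1, t3], t2]
Distinct normal forms: not equal.
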